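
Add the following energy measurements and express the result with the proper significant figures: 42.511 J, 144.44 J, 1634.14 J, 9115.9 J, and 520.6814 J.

11457.7 J

42.511 J + 144.44 J + 1634.14 J + 9115.9 J + 520.6814 J = 11457.6724 J.
Addition/subtraction keeps the fewest decimal places: 42.511 → 3 decimal places, 144.44 → 2 decimal places, 1634.14 → 2 decimal places, 9115.9 → 1 decimal place, 520.6814 → 4 decimal places; limit is 1.
Rounded to 1 decimal place: 11457.7 J.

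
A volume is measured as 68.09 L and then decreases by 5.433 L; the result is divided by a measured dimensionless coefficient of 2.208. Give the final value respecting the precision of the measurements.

68.09 L − 5.433 L = 62.657 L; the difference is limited to 2 decimal places (4 s.f.).
Carrying full precision, 62.657 ÷ 2.208 = 28.3772644928… L; 2.208 has 4 s.f., so the result keeps min(4, 4) = 4 s.f.
Rounded to 4 significant figures: 28.38 L.

28.38 L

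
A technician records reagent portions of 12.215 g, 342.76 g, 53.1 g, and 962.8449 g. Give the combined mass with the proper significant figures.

12.215 g + 342.76 g + 53.1 g + 962.8449 g = 1370.9199 g.
Addition/subtraction keeps the fewest decimal places: 12.215 → 3 decimal places, 342.76 → 2 decimal places, 53.1 → 1 decimal place, 962.8449 → 4 decimal places; limit is 1.
Rounded to 1 decimal place: 1.3709 × 10³ g.

1.3709 × 10³ g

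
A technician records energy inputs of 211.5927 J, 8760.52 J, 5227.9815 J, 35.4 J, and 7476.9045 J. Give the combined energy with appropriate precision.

21712.4 J

211.5927 J + 8760.52 J + 5227.9815 J + 35.4 J + 7476.9045 J = 21712.3987 J.
Addition/subtraction keeps the fewest decimal places: 211.5927 → 4 decimal places, 8760.52 → 2 decimal places, 5227.9815 → 4 decimal places, 35.4 → 1 decimal place, 7476.9045 → 4 decimal places; limit is 1.
Rounded to 1 decimal place: 21712.4 J.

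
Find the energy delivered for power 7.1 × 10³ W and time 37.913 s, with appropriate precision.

energy delivered = 7.1 × 10³ W × 37.913 s = 269182.3 J.
7.1 × 10³ has 2 significant figures; 37.913 has 5.
Division/multiplication keeps the fewest: 2 significant figures.
Rounded: 2.7 × 10⁵ J.

2.7 × 10⁵ J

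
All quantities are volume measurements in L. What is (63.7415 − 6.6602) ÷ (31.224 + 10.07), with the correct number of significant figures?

63.7415 − 6.6602 = 57.0813, limited to 4 d.p. → 6 s.f.; 31.224 + 10.07 = 41.294, limited to 2 d.p. → 4 s.f.
Carrying full precision, 57.0813 ÷ 41.294 = 1.38231462198…; keep min(6, 4) = 4 s.f.
Rounded to 4 significant figures: 1.382.

1.382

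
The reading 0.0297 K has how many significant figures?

0.0297: leading zeros are not significant.

3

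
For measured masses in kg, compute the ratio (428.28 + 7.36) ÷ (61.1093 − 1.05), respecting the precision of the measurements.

428.28 + 7.36 = 435.64, limited to 2 d.p. → 5 s.f.; 61.1093 − 1.05 = 60.0593, limited to 2 d.p. → 4 s.f.
Carrying full precision, 435.64 ÷ 60.0593 = 7.25349779301…; keep min(5, 4) = 4 s.f.
Rounded to 4 significant figures: 7.253.

7.253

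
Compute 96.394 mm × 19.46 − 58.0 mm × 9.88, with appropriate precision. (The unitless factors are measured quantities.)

1303 mm

96.394 × 19.46 = 1875.82724 → 1876 mm (4 s.f., last digit at the 10^0 place).
58.0 × 9.88 = 573.04 → 573 mm (3 s.f., last digit at the 10^0 place).
Difference: 1302.78724 mm; keep the coarser place, 10^0.
Result: 1303 mm.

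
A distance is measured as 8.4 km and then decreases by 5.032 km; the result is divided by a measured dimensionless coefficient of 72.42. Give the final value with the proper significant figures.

8.4 km − 5.032 km = 3.368 km; the difference is limited to 1 decimal place (2 s.f.).
Carrying full precision, 3.368 ÷ 72.42 = 0.0465064899199… km; 72.42 has 4 s.f., so the result keeps min(2, 4) = 2 s.f.
Rounded to 2 significant figures: 0.047 km.

0.047 km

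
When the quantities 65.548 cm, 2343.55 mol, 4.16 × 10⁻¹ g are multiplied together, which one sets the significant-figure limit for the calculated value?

65.548 cm → 5 s.f.; 2343.55 mol → 6 s.f.; 4.16 × 10⁻¹ g → 3 s.f.
The fewest is 3 significant figures, from 4.16 × 10⁻¹ g.

4.16 × 10⁻¹ g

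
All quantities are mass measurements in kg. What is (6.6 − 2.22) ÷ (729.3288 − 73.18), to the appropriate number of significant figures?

6.6 − 2.22 = 4.38, limited to 1 d.p. → 2 s.f.; 729.3288 − 73.18 = 656.1488, limited to 2 d.p. → 5 s.f.
Carrying full precision, 4.38 ÷ 656.1488 = 0.00667531511145…; keep min(2, 5) = 2 s.f.
Rounded to 2 significant figures: 0.0067.

0.0067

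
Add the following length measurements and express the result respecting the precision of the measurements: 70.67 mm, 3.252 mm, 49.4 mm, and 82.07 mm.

70.67 mm + 3.252 mm + 49.4 mm + 82.07 mm = 205.392 mm.
Addition/subtraction keeps the fewest decimal places: 70.67 → 2 decimal places, 3.252 → 3 decimal places, 49.4 → 1 decimal place, 82.07 → 2 decimal places; limit is 1.
Rounded to 1 decimal place: 205.4 mm.

205.4 mm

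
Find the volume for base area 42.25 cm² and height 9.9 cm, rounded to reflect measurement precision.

volume = 42.25 cm² × 9.9 cm = 418.275 cm³.
42.25 has 4 significant figures; 9.9 has 2.
Division/multiplication keeps the fewest: 2 significant figures.
Rounded: 4.2 × 10² cm³.

4.2 × 10² cm³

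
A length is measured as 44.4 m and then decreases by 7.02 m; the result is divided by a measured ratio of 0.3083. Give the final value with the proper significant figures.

44.4 m − 7.02 m = 37.38 m; the difference is limited to 1 decimal place (3 s.f.).
Carrying full precision, 37.38 ÷ 0.3083 = 121.245540058… m; 0.3083 has 4 s.f., so the result keeps min(3, 4) = 3 s.f.
Rounded to 3 significant figures: 121 m.

121 m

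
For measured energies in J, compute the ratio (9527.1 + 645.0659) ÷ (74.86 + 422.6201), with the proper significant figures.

20.447

9527.1 + 645.0659 = 10172.1659, limited to 1 d.p. → 6 s.f.; 74.86 + 422.6201 = 497.4801, limited to 2 d.p. → 5 s.f.
Carrying full precision, 10172.1659 ÷ 497.4801 = 20.4473825184…; keep min(6, 5) = 5 s.f.
Rounded to 5 significant figures: 20.447.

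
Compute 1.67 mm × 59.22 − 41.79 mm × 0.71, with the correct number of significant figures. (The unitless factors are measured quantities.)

69 mm

1.67 × 59.22 = 98.8974 → 98.9 mm (3 s.f., last digit at the 10^-1 place).
41.79 × 0.71 = 29.6709 → 30. mm (2 s.f., last digit at the 10^0 place).
Difference: 69.2265 mm; keep the coarser place, 10^0.
Result: 69 mm.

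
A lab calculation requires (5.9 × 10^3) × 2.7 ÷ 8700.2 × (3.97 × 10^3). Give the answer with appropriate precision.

(5.9 × 10^3) × 2.7 ÷ 8700.2 × (3.97 × 10^3) = 7269.03979219…
Multiplication/division keeps the fewest significant figures: 5.9 × 10^3 → 2 s.f., 2.7 → 2 s.f., 8700.2 → 5 s.f., 3.97 × 10^3 → 3 s.f.; limit is 2.
Rounded to 2 significant figures: 7.3 × 10^3.

7.3 × 10^3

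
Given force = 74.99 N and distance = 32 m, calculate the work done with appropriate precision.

work done = 74.99 N × 32 m = 2399.68 J.
74.99 has 4 significant figures; 32 has 2.
Division/multiplication keeps the fewest: 2 significant figures.
Rounded: 2.4 × 10³ J.

2.4 × 10³ J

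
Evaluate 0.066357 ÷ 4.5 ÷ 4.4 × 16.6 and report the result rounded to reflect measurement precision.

0.056

0.066357 ÷ 4.5 ÷ 4.4 × 16.6 = 0.0556326363636…
Multiplication/division keeps the fewest significant figures: 0.066357 → 5 s.f., 4.5 → 2 s.f., 4.4 → 2 s.f., 16.6 → 3 s.f.; limit is 2.
Rounded to 2 significant figures: 0.056.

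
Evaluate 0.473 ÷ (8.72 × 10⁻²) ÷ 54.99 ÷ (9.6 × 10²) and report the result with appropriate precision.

0.473 ÷ (8.72 × 10⁻²) ÷ 54.99 ÷ (9.6 × 10²) = 0.000102751862585…
Multiplication/division keeps the fewest significant figures: 0.473 → 3 s.f., 8.72 × 10⁻² → 3 s.f., 54.99 → 4 s.f., 9.6 × 10² → 2 s.f.; limit is 2.
Rounded to 2 significant figures: 1.0 × 10⁻⁴.

1.0 × 10⁻⁴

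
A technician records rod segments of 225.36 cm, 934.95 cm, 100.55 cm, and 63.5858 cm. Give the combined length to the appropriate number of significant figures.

225.36 cm + 934.95 cm + 100.55 cm + 63.5858 cm = 1324.4458 cm.
Addition/subtraction keeps the fewest decimal places: 225.36 → 2 decimal places, 934.95 → 2 decimal places, 100.55 → 2 decimal places, 63.5858 → 4 decimal places; limit is 2.
Rounded to 2 decimal places: 1324.45 cm.

1324.45 cm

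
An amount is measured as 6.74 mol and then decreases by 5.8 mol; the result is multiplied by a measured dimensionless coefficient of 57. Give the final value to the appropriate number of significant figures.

6.74 mol − 5.8 mol = 0.94 mol; the difference is limited to 1 decimal place (1 s.f.).
Carrying full precision, 0.94 × 57 = 53.58 mol; 57 has 2 s.f., so the result keeps min(1, 2) = 1 s.f.
Rounded to 1 significant figure: 5 × 10^1 mol.

5 × 10^1 mol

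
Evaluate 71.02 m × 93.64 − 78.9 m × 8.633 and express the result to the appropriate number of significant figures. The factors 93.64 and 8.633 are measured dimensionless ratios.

5969 m

71.02 × 93.64 = 6650.3128 → 6650. m (4 s.f., last digit at the 10^0 place).
78.9 × 8.633 = 681.1437 → 681 m (3 s.f., last digit at the 10^0 place).
Difference: 5969.1691 m; keep the coarser place, 10^0.
Result: 5969 m.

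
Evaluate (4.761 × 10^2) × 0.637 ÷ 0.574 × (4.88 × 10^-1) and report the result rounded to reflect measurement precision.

258

(4.761 × 10^2) × 0.637 ÷ 0.574 × (4.88 × 10^-1) = 257.837180488…
Multiplication/division keeps the fewest significant figures: 4.761 × 10^2 → 4 s.f., 0.637 → 3 s.f., 0.574 → 3 s.f., 4.88 × 10^-1 → 3 s.f.; limit is 3.
Rounded to 3 significant figures: 258.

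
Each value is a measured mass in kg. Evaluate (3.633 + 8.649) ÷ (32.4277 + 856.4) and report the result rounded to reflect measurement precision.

3.633 + 8.649 = 12.282, limited to 3 d.p. → 5 s.f.; 32.4277 + 856.4 = 888.8277, limited to 1 d.p. → 4 s.f.
Carrying full precision, 12.282 ÷ 888.8277 = 0.0138182012104…; keep min(5, 4) = 4 s.f.
Rounded to 4 significant figures: 0.01382.

0.01382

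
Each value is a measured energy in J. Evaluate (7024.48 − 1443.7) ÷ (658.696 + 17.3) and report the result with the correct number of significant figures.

7024.48 − 1443.7 = 5580.78, limited to 1 d.p. → 5 s.f.; 658.696 + 17.3 = 675.996, limited to 1 d.p. → 4 s.f.
Carrying full precision, 5580.78 ÷ 675.996 = 8.25564056592…; keep min(5, 4) = 4 s.f.
Rounded to 4 significant figures: 8.256.

8.256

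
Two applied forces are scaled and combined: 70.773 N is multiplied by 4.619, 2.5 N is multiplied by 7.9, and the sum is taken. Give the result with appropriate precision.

70.773 × 4.619 = 326.900487 → 326.9 N (4 s.f., last digit at the 10^-1 place).
2.5 × 7.9 = 19.75 → 20. N (2 s.f., last digit at the 10^0 place).
Sum: 346.650487 N; keep the coarser place, 10^0.
Result: 347 N.

347 N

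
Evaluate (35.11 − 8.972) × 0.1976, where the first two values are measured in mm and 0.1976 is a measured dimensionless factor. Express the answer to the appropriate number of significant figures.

5.165 mm

35.11 mm − 8.972 mm = 26.138 mm; the difference is limited to 2 decimal places (4 s.f.).
Carrying full precision, 26.138 × 0.1976 = 5.1648688 mm; 0.1976 has 4 s.f., so the result keeps min(4, 4) = 4 s.f.
Rounded to 4 significant figures: 5.165 mm.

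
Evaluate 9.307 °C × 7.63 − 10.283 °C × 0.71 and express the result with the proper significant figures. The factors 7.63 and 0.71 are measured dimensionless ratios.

63.7 °C

9.307 × 7.63 = 71.01241 → 71.0 °C (3 s.f., last digit at the 10^-1 place).
10.283 × 0.71 = 7.30093 → 7.3 °C (2 s.f., last digit at the 10^-1 place).
Difference: 63.71148 °C; keep the coarser place, 10^-1.
Result: 63.7 °C.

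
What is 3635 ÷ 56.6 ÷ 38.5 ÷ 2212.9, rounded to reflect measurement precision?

7.54 × 10⁻⁴

3635 ÷ 56.6 ÷ 38.5 ÷ 2212.9 = 0.000753816198653…
Multiplication/division keeps the fewest significant figures: 3635 → 4 s.f., 56.6 → 3 s.f., 38.5 → 3 s.f., 2212.9 → 5 s.f.; limit is 3.
Rounded to 3 significant figures: 7.54 × 10⁻⁴.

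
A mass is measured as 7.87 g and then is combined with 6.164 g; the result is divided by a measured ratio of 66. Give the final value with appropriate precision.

7.87 g + 6.164 g = 14.034 g; the sum is limited to 2 decimal places (4 s.f.).
Carrying full precision, 14.034 ÷ 66 = 0.212636363636… g; 66 has 2 s.f., so the result keeps min(4, 2) = 2 s.f.
Rounded to 2 significant figures: 0.21 g.

0.21 g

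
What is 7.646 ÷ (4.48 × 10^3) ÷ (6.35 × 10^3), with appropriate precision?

2.69 × 10^-7

7.646 ÷ (4.48 × 10^3) ÷ (6.35 × 10^3) = 2.68771091114 × 10^-7…
Multiplication/division keeps the fewest significant figures: 7.646 → 4 s.f., 4.48 × 10^3 → 3 s.f., 6.35 × 10^3 → 3 s.f.; limit is 3.
Rounded to 3 significant figures: 2.69 × 10^-7.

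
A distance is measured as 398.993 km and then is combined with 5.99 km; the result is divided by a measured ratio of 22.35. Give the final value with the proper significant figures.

398.993 km + 5.99 km = 404.983 km; the sum is limited to 2 decimal places (5 s.f.).
Carrying full precision, 404.983 ÷ 22.35 = 18.1200447427… km; 22.35 has 4 s.f., so the result keeps min(5, 4) = 4 s.f.
Rounded to 4 significant figures: 18.12 km.

18.12 km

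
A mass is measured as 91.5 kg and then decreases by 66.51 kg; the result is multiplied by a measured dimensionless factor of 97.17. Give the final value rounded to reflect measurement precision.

2.43 × 10^3 kg

91.5 kg − 66.51 kg = 24.99 kg; the difference is limited to 1 decimal place (3 s.f.).
Carrying full precision, 24.99 × 97.17 = 2428.2783 kg; 97.17 has 4 s.f., so the result keeps min(3, 4) = 3 s.f.
Rounded to 3 significant figures: 2.43 × 10^3 kg.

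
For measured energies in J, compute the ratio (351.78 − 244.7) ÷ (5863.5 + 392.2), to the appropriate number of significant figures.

351.78 − 244.7 = 107.08, limited to 1 d.p. → 4 s.f.; 5863.5 + 392.2 = 6255.7, limited to 1 d.p. → 5 s.f.
Carrying full precision, 107.08 ÷ 6255.7 = 0.0171171891235…; keep min(4, 5) = 4 s.f.
Rounded to 4 significant figures: 0.01712.

0.01712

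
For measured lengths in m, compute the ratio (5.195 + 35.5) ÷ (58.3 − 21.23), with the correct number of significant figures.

5.195 + 35.5 = 40.695, limited to 1 d.p. → 3 s.f.; 58.3 − 21.23 = 37.07, limited to 1 d.p. → 3 s.f.
Carrying full precision, 40.695 ÷ 37.07 = 1.09778796871…; keep min(3, 3) = 3 s.f.
Rounded to 3 significant figures: 1.10.

1.10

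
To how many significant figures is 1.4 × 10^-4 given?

1.4 × 10^-4: in scientific notation every digit of the coefficient is significant.

2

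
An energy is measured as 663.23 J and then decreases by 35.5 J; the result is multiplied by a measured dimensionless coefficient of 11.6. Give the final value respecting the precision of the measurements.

663.23 J − 35.5 J = 627.73 J; the difference is limited to 1 decimal place (4 s.f.).
Carrying full precision, 627.73 × 11.6 = 7281.668 J; 11.6 has 3 s.f., so the result keeps min(4, 3) = 3 s.f.
Rounded to 3 significant figures: 7.28 × 10^3 J.

7.28 × 10^3 J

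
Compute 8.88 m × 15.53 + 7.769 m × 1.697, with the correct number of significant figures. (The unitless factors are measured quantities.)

8.88 × 15.53 = 137.9064 → 138 m (3 s.f., last digit at the 10^0 place).
7.769 × 1.697 = 13.183993 → 13.18 m (4 s.f., last digit at the 10^-2 place).
Sum: 151.090393 m; keep the coarser place, 10^0.
Result: 151 m.

151 m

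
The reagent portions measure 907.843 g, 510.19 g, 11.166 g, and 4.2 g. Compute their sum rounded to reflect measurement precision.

1433.4 g

907.843 g + 510.19 g + 11.166 g + 4.2 g = 1433.399 g.
Addition/subtraction keeps the fewest decimal places: 907.843 → 3 decimal places, 510.19 → 2 decimal places, 11.166 → 3 decimal places, 4.2 → 1 decimal place; limit is 1.
Rounded to 1 decimal place: 1433.4 g.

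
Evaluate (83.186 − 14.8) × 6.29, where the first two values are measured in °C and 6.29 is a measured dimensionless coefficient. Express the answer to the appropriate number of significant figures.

83.186 °C − 14.8 °C = 68.386 °C; the difference is limited to 1 decimal place (3 s.f.).
Carrying full precision, 68.386 × 6.29 = 430.14794 °C; 6.29 has 3 s.f., so the result keeps min(3, 3) = 3 s.f.
Rounded to 3 significant figures: 4.30 × 10² °C.

4.30 × 10² °C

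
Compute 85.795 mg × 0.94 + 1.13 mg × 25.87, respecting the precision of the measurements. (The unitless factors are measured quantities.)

85.795 × 0.94 = 80.6473 → 81 mg (2 s.f., last digit at the 10^0 place).
1.13 × 25.87 = 29.2331 → 29.2 mg (3 s.f., last digit at the 10^-1 place).
Sum: 109.8804 mg; keep the coarser place, 10^0.
Result: 1.10 × 10^2 mg.

1.10 × 10^2 mg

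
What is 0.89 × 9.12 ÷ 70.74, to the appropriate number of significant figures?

0.11

0.89 × 9.12 ÷ 70.74 = 0.114741306192…
Multiplication/division keeps the fewest significant figures: 0.89 → 2 s.f., 9.12 → 3 s.f., 70.74 → 4 s.f.; limit is 2.
Rounded to 2 significant figures: 0.11.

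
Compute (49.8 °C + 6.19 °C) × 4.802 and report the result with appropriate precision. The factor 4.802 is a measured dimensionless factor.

49.8 °C + 6.19 °C = 55.99 °C; the sum is limited to 1 decimal place (3 s.f.).
Carrying full precision, 55.99 × 4.802 = 268.86398 °C; 4.802 has 4 s.f., so the result keeps min(3, 4) = 3 s.f.
Rounded to 3 significant figures: 269 °C.

269 °C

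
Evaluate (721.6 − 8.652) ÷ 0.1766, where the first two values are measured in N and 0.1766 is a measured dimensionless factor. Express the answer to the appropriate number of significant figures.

4.037 × 10³ N

721.6 N − 8.652 N = 712.948 N; the difference is limited to 1 decimal place (4 s.f.).
Carrying full precision, 712.948 ÷ 0.1766 = 4037.0781427… N; 0.1766 has 4 s.f., so the result keeps min(4, 4) = 4 s.f.
Rounded to 4 significant figures: 4.037 × 10³ N.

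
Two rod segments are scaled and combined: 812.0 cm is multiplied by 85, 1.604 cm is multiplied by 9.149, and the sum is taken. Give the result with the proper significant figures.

812.0 × 85 = 69020 → 6.9 × 10^4 cm (2 s.f., last digit at the 10^3 place).
1.604 × 9.149 = 14.674996 → 14.67 cm (4 s.f., last digit at the 10^-2 place).
Sum: 69034.674996 cm; keep the coarser place, 10^3.
Result: 6.9 × 10^4 cm.

6.9 × 10^4 cm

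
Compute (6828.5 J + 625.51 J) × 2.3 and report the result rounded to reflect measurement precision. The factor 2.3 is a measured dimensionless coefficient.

1.7 × 10⁴ J

6828.5 J + 625.51 J = 7454.01 J; the sum is limited to 1 decimal place (5 s.f.).
Carrying full precision, 7454.01 × 2.3 = 17144.223 J; 2.3 has 2 s.f., so the result keeps min(5, 2) = 2 s.f.
Rounded to 2 significant figures: 1.7 × 10⁴ J.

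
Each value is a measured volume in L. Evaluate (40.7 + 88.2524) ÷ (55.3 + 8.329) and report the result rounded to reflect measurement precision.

2.03

40.7 + 88.2524 = 128.9524, limited to 1 d.p. → 4 s.f.; 55.3 + 8.329 = 63.629, limited to 1 d.p. → 3 s.f.
Carrying full precision, 128.9524 ÷ 63.629 = 2.02662936711…; keep min(4, 3) = 3 s.f.
Rounded to 3 significant figures: 2.03.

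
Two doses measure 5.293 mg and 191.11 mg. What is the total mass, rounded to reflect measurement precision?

196.40 mg

5.293 mg + 191.11 mg = 196.403 mg.
Addition/subtraction keeps the fewest decimal places: 5.293 → 3 decimal places, 191.11 → 2 decimal places; limit is 2.
Rounded to 2 decimal places: 196.40 mg.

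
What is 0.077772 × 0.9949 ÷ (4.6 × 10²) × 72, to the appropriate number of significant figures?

0.077772 × 0.9949 ÷ (4.6 × 10²) × 72 = 0.0121109263513…
Multiplication/division keeps the fewest significant figures: 0.077772 → 5 s.f., 0.9949 → 4 s.f., 4.6 × 10² → 2 s.f., 72 → 2 s.f.; limit is 2.
Rounded to 2 significant figures: 0.012.

0.012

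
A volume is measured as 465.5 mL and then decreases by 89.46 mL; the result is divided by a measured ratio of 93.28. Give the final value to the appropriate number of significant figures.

465.5 mL − 89.46 mL = 376.04 mL; the difference is limited to 1 decimal place (4 s.f.).
Carrying full precision, 376.04 ÷ 93.28 = 4.03130360206… mL; 93.28 has 4 s.f., so the result keeps min(4, 4) = 4 s.f.
Rounded to 4 significant figures: 4.031 mL.

4.031 mL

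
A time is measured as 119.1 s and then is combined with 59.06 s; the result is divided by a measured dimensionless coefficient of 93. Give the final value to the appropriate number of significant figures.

119.1 s + 59.06 s = 178.16 s; the sum is limited to 1 decimal place (4 s.f.).
Carrying full precision, 178.16 ÷ 93 = 1.91569892473… s; 93 has 2 s.f., so the result keeps min(4, 2) = 2 s.f.
Rounded to 2 significant figures: 1.9 s.

1.9 s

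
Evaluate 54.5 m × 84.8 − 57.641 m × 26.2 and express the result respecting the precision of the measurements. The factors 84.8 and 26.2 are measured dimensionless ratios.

54.5 × 84.8 = 4621.6 → 4.62 × 10^3 m (3 s.f., last digit at the 10^1 place).
57.641 × 26.2 = 1510.1942 → 1.51 × 10^3 m (3 s.f., last digit at the 10^1 place).
Difference: 3111.4058 m; keep the coarser place, 10^1.
Result: 3.11 × 10^3 m.

3.11 × 10^3 m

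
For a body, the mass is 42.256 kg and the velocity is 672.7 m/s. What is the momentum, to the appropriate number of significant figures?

2.843 × 10⁴ kg·m/s

momentum = 42.256 kg × 672.7 m/s = 28425.6112 kg·m/s.
42.256 has 5 significant figures; 672.7 has 4.
Division/multiplication keeps the fewest: 4 significant figures.
Rounded: 2.843 × 10⁴ kg·m/s.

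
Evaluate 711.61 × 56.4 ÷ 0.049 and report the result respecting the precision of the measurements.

8.2 × 10^5

711.61 × 56.4 ÷ 0.049 = 819077.632653…
Multiplication/division keeps the fewest significant figures: 711.61 → 5 s.f., 56.4 → 3 s.f., 0.049 → 2 s.f.; limit is 2.
Rounded to 2 significant figures: 8.2 × 10^5.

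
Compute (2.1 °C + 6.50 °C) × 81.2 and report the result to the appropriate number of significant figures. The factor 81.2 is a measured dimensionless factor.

2.1 °C + 6.50 °C = 8.60 °C; the sum is limited to 1 decimal place (2 s.f.).
Carrying full precision, 8.60 × 81.2 = 698.32 °C; 81.2 has 3 s.f., so the result keeps min(2, 3) = 2 s.f.
Rounded to 2 significant figures: 7.0 × 10^2 °C.

7.0 × 10^2 °C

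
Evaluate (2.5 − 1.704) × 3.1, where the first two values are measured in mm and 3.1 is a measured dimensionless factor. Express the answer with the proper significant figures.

2 mm

2.5 mm − 1.704 mm = 0.796 mm; the difference is limited to 1 decimal place (1 s.f.).
Carrying full precision, 0.796 × 3.1 = 2.4676 mm; 3.1 has 2 s.f., so the result keeps min(1, 2) = 1 s.f.
Rounded to 1 significant figure: 2 mm.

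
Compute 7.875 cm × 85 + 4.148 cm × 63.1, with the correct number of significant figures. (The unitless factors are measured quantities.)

9.3 × 10^2 cm

7.875 × 85 = 669.375 → 6.7 × 10^2 cm (2 s.f., last digit at the 10^1 place).
4.148 × 63.1 = 261.7388 → 262 cm (3 s.f., last digit at the 10^0 place).
Sum: 931.1138 cm; keep the coarser place, 10^1.
Result: 9.3 × 10^2 cm.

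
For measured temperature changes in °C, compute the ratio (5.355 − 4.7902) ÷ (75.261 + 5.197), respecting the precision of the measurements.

0.00702

5.355 − 4.7902 = 0.5648, limited to 3 d.p. → 3 s.f.; 75.261 + 5.197 = 80.458, limited to 3 d.p. → 5 s.f.
Carrying full precision, 0.5648 ÷ 80.458 = 0.00701981157871…; keep min(3, 5) = 3 s.f.
Rounded to 3 significant figures: 0.00702.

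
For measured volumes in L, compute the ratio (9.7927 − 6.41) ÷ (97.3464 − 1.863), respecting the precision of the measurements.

9.7927 − 6.41 = 3.3827, limited to 2 d.p. → 3 s.f.; 97.3464 − 1.863 = 95.4834, limited to 3 d.p. → 5 s.f.
Carrying full precision, 3.3827 ÷ 95.4834 = 0.0354271004175…; keep min(3, 5) = 3 s.f.
Rounded to 3 significant figures: 0.0354.

0.0354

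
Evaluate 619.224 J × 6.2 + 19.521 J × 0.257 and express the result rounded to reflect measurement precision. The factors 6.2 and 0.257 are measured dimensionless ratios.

3.8 × 10^3 J

619.224 × 6.2 = 3839.1888 → 3.8 × 10^3 J (2 s.f., last digit at the 10^2 place).
19.521 × 0.257 = 5.016897 → 5.02 J (3 s.f., last digit at the 10^-2 place).
Sum: 3844.205697 J; keep the coarser place, 10^2.
Result: 3.8 × 10^3 J.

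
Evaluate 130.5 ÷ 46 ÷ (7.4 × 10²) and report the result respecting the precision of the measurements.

0.0038

130.5 ÷ 46 ÷ (7.4 × 10²) = 0.00383372502938…
Multiplication/division keeps the fewest significant figures: 130.5 → 4 s.f., 46 → 2 s.f., 7.4 × 10² → 2 s.f.; limit is 2.
Rounded to 2 significant figures: 0.0038.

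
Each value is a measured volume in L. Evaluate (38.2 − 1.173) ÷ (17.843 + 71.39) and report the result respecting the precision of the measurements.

38.2 − 1.173 = 37.027, limited to 1 d.p. → 3 s.f.; 17.843 + 71.39 = 89.233, limited to 2 d.p. → 4 s.f.
Carrying full precision, 37.027 ÷ 89.233 = 0.414947384936…; keep min(3, 4) = 3 s.f.
Rounded to 3 significant figures: 4.15 × 10⁻¹.

4.15 × 10⁻¹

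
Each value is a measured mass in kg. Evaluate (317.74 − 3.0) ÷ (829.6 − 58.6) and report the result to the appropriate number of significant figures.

4.082 × 10^-1

317.74 − 3.0 = 314.74, limited to 1 d.p. → 4 s.f.; 829.6 − 58.6 = 771.0, limited to 1 d.p. → 4 s.f.
Carrying full precision, 314.74 ÷ 771.0 = 0.4082230869…; keep min(4, 4) = 4 s.f.
Rounded to 4 significant figures: 4.082 × 10^-1.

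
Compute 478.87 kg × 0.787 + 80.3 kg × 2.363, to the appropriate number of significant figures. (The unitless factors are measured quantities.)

567 kg

478.87 × 0.787 = 376.87069 → 377 kg (3 s.f., last digit at the 10^0 place).
80.3 × 2.363 = 189.7489 → 1.90 × 10² kg (3 s.f., last digit at the 10^0 place).
Sum: 566.61959 kg; keep the coarser place, 10^0.
Result: 567 kg.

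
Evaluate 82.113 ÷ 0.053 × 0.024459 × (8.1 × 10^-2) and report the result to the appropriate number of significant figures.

82.113 ÷ 0.053 × 0.024459 × (8.1 × 10^-2) = 3.06944436277…
Multiplication/division keeps the fewest significant figures: 82.113 → 5 s.f., 0.053 → 2 s.f., 0.024459 → 5 s.f., 8.1 × 10^-2 → 2 s.f.; limit is 2.
Rounded to 2 significant figures: 3.1.

3.1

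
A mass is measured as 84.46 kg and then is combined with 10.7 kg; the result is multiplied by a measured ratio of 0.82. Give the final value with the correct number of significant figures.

78 kg

84.46 kg + 10.7 kg = 95.16 kg; the sum is limited to 1 decimal place (3 s.f.).
Carrying full precision, 95.16 × 0.82 = 78.0312 kg; 0.82 has 2 s.f., so the result keeps min(3, 2) = 2 s.f.
Rounded to 2 significant figures: 78 kg.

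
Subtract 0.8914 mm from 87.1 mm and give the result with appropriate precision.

86.2 mm

87.1 mm − 0.8914 mm = 86.2086 mm.
Addition/subtraction keeps the fewest decimal places: 87.1 → 1 decimal place, 0.8914 → 4 decimal places; limit is 1.
Rounded to 1 decimal place: 86.2 mm.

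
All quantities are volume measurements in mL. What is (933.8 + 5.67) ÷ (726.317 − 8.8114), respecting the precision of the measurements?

1.309

933.8 + 5.67 = 939.47, limited to 1 d.p. → 4 s.f.; 726.317 − 8.8114 = 717.5056, limited to 3 d.p. → 6 s.f.
Carrying full precision, 939.47 ÷ 717.5056 = 1.3093556343…; keep min(4, 6) = 4 s.f.
Rounded to 4 significant figures: 1.309.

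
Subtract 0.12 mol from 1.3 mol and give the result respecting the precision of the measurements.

1.3 mol − 0.12 mol = 1.18 mol.
Addition/subtraction keeps the fewest decimal places: 1.3 → 1 decimal place, 0.12 → 2 decimal places; limit is 1.
Rounded to 1 decimal place: 1.2 mol.

1.2 mol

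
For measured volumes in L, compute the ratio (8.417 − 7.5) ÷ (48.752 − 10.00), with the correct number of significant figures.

0.02

8.417 − 7.5 = 0.917, limited to 1 d.p. → 1 s.f.; 48.752 − 10.00 = 38.752, limited to 2 d.p. → 4 s.f.
Carrying full precision, 0.917 ÷ 38.752 = 0.0236632947977…; keep min(1, 4) = 1 s.f.
Rounded to 1 significant figure: 0.02.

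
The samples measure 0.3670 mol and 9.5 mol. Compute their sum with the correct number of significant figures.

9.9 mol

0.3670 mol + 9.5 mol = 9.8670 mol.
Addition/subtraction keeps the fewest decimal places: 0.3670 → 4 decimal places, 9.5 → 1 decimal place; limit is 1.
Rounded to 1 decimal place: 9.9 mol.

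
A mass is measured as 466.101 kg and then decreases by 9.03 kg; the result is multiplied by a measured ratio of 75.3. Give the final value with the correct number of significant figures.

466.101 kg − 9.03 kg = 457.071 kg; the difference is limited to 2 decimal places (5 s.f.).
Carrying full precision, 457.071 × 75.3 = 34417.4463 kg; 75.3 has 3 s.f., so the result keeps min(5, 3) = 3 s.f.
Rounded to 3 significant figures: 3.44 × 10^4 kg.

3.44 × 10^4 kg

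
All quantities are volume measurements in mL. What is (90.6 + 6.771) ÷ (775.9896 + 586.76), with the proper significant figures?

90.6 + 6.771 = 97.371, limited to 1 d.p. → 3 s.f.; 775.9896 + 586.76 = 1362.7496, limited to 2 d.p. → 6 s.f.
Carrying full precision, 97.371 ÷ 1362.7496 = 0.0714518646712…; keep min(3, 6) = 3 s.f.
Rounded to 3 significant figures: 7.15 × 10⁻².

7.15 × 10⁻²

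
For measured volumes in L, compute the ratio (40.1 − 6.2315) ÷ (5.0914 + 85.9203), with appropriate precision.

40.1 − 6.2315 = 33.8685, limited to 1 d.p. → 3 s.f.; 5.0914 + 85.9203 = 91.0117, limited to 4 d.p. → 6 s.f.
Carrying full precision, 33.8685 ÷ 91.0117 = 0.372133472949…; keep min(3, 6) = 3 s.f.
Rounded to 3 significant figures: 3.72 × 10^-1.

3.72 × 10^-1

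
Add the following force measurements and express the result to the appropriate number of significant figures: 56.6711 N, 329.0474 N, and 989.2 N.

1374.9 N

56.6711 N + 329.0474 N + 989.2 N = 1374.9185 N.
Addition/subtraction keeps the fewest decimal places: 56.6711 → 4 decimal places, 329.0474 → 4 decimal places, 989.2 → 1 decimal place; limit is 1.
Rounded to 1 decimal place: 1374.9 N.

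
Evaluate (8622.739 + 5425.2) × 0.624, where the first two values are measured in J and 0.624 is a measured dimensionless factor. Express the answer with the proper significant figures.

8622.739 J + 5425.2 J = 14047.939 J; the sum is limited to 1 decimal place (6 s.f.).
Carrying full precision, 14047.939 × 0.624 = 8765.913936 J; 0.624 has 3 s.f., so the result keeps min(6, 3) = 3 s.f.
Rounded to 3 significant figures: 8.77 × 10³ J.

8.77 × 10³ J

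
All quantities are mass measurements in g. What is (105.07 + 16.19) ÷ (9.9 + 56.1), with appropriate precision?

105.07 + 16.19 = 121.26, limited to 2 d.p. → 5 s.f.; 9.9 + 56.1 = 66.0, limited to 1 d.p. → 3 s.f.
Carrying full precision, 121.26 ÷ 66.0 = 1.83727272727…; keep min(5, 3) = 3 s.f.
Rounded to 3 significant figures: 1.84.

1.84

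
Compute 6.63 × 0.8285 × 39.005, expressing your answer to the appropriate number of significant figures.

214

6.63 × 0.8285 × 39.005 = 214.252709775
Multiplication/division keeps the fewest significant figures: 6.63 → 3 s.f., 0.8285 → 4 s.f., 39.005 → 5 s.f.; limit is 3.
Rounded to 3 significant figures: 214.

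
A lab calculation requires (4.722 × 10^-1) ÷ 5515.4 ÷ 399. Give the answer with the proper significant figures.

2.15 × 10^-7

(4.722 × 10^-1) ÷ 5515.4 ÷ 399 = 2.14573493603 × 10^-7…
Multiplication/division keeps the fewest significant figures: 4.722 × 10^-1 → 4 s.f., 5515.4 → 5 s.f., 399 → 3 s.f.; limit is 3.
Rounded to 3 significant figures: 2.15 × 10^-7.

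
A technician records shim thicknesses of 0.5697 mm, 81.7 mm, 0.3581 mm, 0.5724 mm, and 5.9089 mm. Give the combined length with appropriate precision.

89.1 mm

0.5697 mm + 81.7 mm + 0.3581 mm + 0.5724 mm + 5.9089 mm = 89.1091 mm.
Addition/subtraction keeps the fewest decimal places: 0.5697 → 4 decimal places, 81.7 → 1 decimal place, 0.3581 → 4 decimal places, 0.5724 → 4 decimal places, 5.9089 → 4 decimal places; limit is 1.
Rounded to 1 decimal place: 89.1 mm.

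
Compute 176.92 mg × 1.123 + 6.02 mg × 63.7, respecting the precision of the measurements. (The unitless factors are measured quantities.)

582 mg

176.92 × 1.123 = 198.68116 → 198.7 mg (4 s.f., last digit at the 10^-1 place).
6.02 × 63.7 = 383.474 → 383 mg (3 s.f., last digit at the 10^0 place).
Sum: 582.15516 mg; keep the coarser place, 10^0.
Result: 582 mg.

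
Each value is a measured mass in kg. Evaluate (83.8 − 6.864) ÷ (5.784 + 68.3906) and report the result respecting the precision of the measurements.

83.8 − 6.864 = 76.936, limited to 1 d.p. → 3 s.f.; 5.784 + 68.3906 = 74.1746, limited to 3 d.p. → 5 s.f.
Carrying full precision, 76.936 ÷ 74.1746 = 1.03722837737…; keep min(3, 5) = 3 s.f.
Rounded to 3 significant figures: 1.04.

1.04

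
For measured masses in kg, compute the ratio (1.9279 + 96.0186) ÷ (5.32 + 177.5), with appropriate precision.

1.9279 + 96.0186 = 97.9465, limited to 4 d.p. → 6 s.f.; 5.32 + 177.5 = 182.82, limited to 1 d.p. → 4 s.f.
Carrying full precision, 97.9465 ÷ 182.82 = 0.535753746855…; keep min(6, 4) = 4 s.f.
Rounded to 4 significant figures: 0.5358.

0.5358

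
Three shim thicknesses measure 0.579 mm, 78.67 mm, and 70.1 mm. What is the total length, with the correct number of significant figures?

149.3 mm

0.579 mm + 78.67 mm + 70.1 mm = 149.349 mm.
Addition/subtraction keeps the fewest decimal places: 0.579 → 3 decimal places, 78.67 → 2 decimal places, 70.1 → 1 decimal place; limit is 1.
Rounded to 1 decimal place: 149.3 mm.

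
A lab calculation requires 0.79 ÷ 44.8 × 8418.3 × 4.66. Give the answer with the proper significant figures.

6.9 × 10²

0.79 ÷ 44.8 × 8418.3 × 4.66 = 691.766286161…
Multiplication/division keeps the fewest significant figures: 0.79 → 2 s.f., 44.8 → 3 s.f., 8418.3 → 5 s.f., 4.66 → 3 s.f.; limit is 2.
Rounded to 2 significant figures: 6.9 × 10².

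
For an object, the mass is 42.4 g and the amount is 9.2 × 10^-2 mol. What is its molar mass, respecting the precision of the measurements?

molar mass = 42.4 g ÷ 9.2 × 10^-2 mol = 460.869565217… g/mol.
42.4 has 3 significant figures; 9.2 × 10^-2 has 2.
Division/multiplication keeps the fewest: 2 significant figures.
Rounded: 4.6 × 10^2 g/mol.

4.6 × 10^2 g/mol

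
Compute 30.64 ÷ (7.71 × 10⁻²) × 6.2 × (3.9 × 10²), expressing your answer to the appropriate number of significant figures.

30.64 ÷ (7.71 × 10⁻²) × 6.2 × (3.9 × 10²) = 960927.626459…
Multiplication/division keeps the fewest significant figures: 30.64 → 4 s.f., 7.71 × 10⁻² → 3 s.f., 6.2 → 2 s.f., 3.9 × 10² → 2 s.f.; limit is 2.
Rounded to 2 significant figures: 9.6 × 10⁵.

9.6 × 10⁵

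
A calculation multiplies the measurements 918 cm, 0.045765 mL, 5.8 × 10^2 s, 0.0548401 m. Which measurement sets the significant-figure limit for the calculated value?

5.8 × 10^2 s

918 cm → 3 s.f.; 0.045765 mL → 5 s.f.; 5.8 × 10^2 s → 2 s.f.; 0.0548401 m → 6 s.f.
The fewest is 2 significant figures, from 5.8 × 10^2 s.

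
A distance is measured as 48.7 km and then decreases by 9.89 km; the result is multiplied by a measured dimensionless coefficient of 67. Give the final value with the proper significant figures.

2.6 × 10^3 km

48.7 km − 9.89 km = 38.81 km; the difference is limited to 1 decimal place (3 s.f.).
Carrying full precision, 38.81 × 67 = 2600.27 km; 67 has 2 s.f., so the result keeps min(3, 2) = 2 s.f.
Rounded to 2 significant figures: 2.6 × 10^3 km.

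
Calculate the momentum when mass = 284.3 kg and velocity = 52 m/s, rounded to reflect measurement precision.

1.5 × 10⁴ kg·m/s

momentum = 284.3 kg × 52 m/s = 14783.6 kg·m/s.
284.3 has 4 significant figures; 52 has 2.
Division/multiplication keeps the fewest: 2 significant figures.
Rounded: 1.5 × 10⁴ kg·m/s.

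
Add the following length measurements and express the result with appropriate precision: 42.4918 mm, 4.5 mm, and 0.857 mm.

47.8 mm

42.4918 mm + 4.5 mm + 0.857 mm = 47.8488 mm.
Addition/subtraction keeps the fewest decimal places: 42.4918 → 4 decimal places, 4.5 → 1 decimal place, 0.857 → 3 decimal places; limit is 1.
Rounded to 1 decimal place: 47.8 mm.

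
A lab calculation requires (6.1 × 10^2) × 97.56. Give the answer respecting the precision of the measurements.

6.0 × 10^4

(6.1 × 10^2) × 97.56 = 59511.6
Multiplication/division keeps the fewest significant figures: 6.1 × 10^2 → 2 s.f., 97.56 → 4 s.f.; limit is 2.
Rounded to 2 significant figures: 6.0 × 10^4.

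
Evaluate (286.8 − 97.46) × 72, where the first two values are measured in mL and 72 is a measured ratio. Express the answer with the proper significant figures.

1.4 × 10⁴ mL

286.8 mL − 97.46 mL = 189.34 mL; the difference is limited to 1 decimal place (4 s.f.).
Carrying full precision, 189.34 × 72 = 13632.48 mL; 72 has 2 s.f., so the result keeps min(4, 2) = 2 s.f.
Rounded to 2 significant figures: 1.4 × 10⁴ mL.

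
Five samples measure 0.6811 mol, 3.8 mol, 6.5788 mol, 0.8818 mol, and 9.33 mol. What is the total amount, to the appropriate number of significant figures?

21.3 mol

0.6811 mol + 3.8 mol + 6.5788 mol + 0.8818 mol + 9.33 mol = 21.2717 mol.
Addition/subtraction keeps the fewest decimal places: 0.6811 → 4 decimal places, 3.8 → 1 decimal place, 6.5788 → 4 decimal places, 0.8818 → 4 decimal places, 9.33 → 2 decimal places; limit is 1.
Rounded to 1 decimal place: 21.3 mol.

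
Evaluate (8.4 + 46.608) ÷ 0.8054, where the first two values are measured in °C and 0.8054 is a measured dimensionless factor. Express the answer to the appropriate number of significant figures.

8.4 °C + 46.608 °C = 55.008 °C; the sum is limited to 1 decimal place (3 s.f.).
Carrying full precision, 55.008 ÷ 0.8054 = 68.2989818724… °C; 0.8054 has 4 s.f., so the result keeps min(3, 4) = 3 s.f.
Rounded to 3 significant figures: 68.3 °C.

68.3 °C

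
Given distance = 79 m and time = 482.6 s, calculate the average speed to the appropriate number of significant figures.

0.16 m/s

average speed = 79 m ÷ 482.6 s = 0.163696643183… m/s.
79 has 2 significant figures; 482.6 has 4.
Division/multiplication keeps the fewest: 2 significant figures.
Rounded: 0.16 m/s.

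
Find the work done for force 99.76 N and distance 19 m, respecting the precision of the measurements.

work done = 99.76 N × 19 m = 1895.44 J.
99.76 has 4 significant figures; 19 has 2.
Division/multiplication keeps the fewest: 2 significant figures.
Rounded: 1.9 × 10³ J.

1.9 × 10³ J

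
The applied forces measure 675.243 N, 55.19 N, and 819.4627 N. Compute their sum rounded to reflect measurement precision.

1549.90 N

675.243 N + 55.19 N + 819.4627 N = 1549.8957 N.
Addition/subtraction keeps the fewest decimal places: 675.243 → 3 decimal places, 55.19 → 2 decimal places, 819.4627 → 4 decimal places; limit is 2.
Rounded to 2 decimal places: 1549.90 N.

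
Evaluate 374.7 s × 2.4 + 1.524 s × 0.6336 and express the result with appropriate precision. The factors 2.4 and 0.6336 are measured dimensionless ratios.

374.7 × 2.4 = 899.28 → 9.0 × 10^2 s (2 s.f., last digit at the 10^1 place).
1.524 × 0.6336 = 0.9656064 → 0.9656 s (4 s.f., last digit at the 10^-4 place).
Sum: 900.2456064 s; keep the coarser place, 10^1.
Result: 9.0 × 10^2 s.

9.0 × 10^2 s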